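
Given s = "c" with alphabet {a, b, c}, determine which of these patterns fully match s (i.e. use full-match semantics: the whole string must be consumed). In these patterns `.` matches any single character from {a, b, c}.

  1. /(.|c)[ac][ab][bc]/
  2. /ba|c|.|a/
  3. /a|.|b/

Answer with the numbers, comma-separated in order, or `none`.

2, 3

1 → no match
2 → match
3 → match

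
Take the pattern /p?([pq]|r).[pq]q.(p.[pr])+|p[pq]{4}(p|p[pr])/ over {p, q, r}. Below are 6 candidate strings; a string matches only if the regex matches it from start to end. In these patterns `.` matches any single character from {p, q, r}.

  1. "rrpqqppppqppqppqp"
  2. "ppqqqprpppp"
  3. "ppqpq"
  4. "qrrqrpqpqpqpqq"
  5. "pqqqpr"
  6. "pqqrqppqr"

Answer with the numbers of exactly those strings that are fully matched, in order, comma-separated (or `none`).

1 → match
2 → match
3 → no match
4 → no match
5 → no match
6 → no match

1, 2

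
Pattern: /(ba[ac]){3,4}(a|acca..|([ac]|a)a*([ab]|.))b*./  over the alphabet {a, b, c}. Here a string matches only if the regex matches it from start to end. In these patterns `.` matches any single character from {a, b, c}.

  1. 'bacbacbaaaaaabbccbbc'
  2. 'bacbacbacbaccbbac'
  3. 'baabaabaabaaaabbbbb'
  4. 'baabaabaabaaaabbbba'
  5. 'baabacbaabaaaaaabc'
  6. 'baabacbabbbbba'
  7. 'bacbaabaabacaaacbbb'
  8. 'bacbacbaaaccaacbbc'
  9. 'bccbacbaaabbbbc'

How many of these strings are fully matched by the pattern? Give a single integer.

1 → no match
2 → no match
3 → match
4 → match
5 → match
6 → no match
7 → match
8 → match
9 → no match — must start with 'ba'
Total matched: 5

5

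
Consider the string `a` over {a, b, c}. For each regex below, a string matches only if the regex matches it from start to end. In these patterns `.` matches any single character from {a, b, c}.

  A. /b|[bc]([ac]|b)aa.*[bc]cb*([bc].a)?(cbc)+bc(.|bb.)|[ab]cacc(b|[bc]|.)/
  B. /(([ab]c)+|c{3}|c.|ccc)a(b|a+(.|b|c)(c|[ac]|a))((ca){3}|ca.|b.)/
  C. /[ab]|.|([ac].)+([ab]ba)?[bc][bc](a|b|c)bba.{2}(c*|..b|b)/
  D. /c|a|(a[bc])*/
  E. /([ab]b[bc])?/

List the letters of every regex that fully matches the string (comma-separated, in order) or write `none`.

A → no match
B → no match
C → match
D → match
E → no match

C, D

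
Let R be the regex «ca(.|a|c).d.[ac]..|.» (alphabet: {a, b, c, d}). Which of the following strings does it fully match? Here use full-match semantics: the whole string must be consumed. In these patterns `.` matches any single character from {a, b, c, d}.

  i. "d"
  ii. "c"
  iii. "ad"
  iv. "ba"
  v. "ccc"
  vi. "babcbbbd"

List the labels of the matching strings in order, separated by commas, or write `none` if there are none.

i, ii

i. "d" → match
ii. "c" → match
iii. "ad" → no match
iv. "ba" → no match
v. "ccc" → no match
vi. "babcbbbd" → no match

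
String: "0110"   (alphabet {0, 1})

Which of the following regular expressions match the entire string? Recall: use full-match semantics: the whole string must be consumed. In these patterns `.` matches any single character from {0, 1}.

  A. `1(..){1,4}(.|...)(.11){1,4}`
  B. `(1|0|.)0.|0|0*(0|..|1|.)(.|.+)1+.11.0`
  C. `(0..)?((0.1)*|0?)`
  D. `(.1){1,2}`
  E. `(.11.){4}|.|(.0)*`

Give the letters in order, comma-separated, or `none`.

A → no match — must start with "1"
B → no match
C → match
D → no match — must end with "1"
E → no match

C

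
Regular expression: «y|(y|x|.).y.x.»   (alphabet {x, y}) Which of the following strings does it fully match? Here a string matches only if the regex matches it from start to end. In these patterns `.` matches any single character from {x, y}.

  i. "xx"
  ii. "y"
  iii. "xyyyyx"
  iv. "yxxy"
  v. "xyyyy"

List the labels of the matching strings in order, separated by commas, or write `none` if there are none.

i → no match
ii → match
iii → no match
iv → no match
v → no match

ii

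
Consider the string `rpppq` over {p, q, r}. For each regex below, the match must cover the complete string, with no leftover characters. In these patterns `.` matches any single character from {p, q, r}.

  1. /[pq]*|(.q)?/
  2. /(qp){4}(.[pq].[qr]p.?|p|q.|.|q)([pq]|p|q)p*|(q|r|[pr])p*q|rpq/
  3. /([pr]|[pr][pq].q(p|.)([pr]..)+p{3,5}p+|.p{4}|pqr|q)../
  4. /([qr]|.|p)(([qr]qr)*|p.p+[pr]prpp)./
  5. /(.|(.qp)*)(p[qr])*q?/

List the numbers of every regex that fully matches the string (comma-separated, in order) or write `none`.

1 → no match
2 → match
3 → no match
4 → no match
5 → no match

2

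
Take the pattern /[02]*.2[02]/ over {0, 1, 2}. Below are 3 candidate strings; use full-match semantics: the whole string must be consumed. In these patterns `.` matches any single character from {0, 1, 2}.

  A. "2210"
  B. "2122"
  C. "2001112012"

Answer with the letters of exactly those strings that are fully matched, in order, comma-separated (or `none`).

B

A → no match
B → match
C → no match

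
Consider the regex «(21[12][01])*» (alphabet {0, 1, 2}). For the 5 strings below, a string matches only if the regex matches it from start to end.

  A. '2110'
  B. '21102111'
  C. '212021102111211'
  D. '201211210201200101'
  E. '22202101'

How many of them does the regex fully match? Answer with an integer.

2

A. '2110' → match
B. '21102111' → match
C → no match
D → no match
E. '22202101' → no match
Total matched: 2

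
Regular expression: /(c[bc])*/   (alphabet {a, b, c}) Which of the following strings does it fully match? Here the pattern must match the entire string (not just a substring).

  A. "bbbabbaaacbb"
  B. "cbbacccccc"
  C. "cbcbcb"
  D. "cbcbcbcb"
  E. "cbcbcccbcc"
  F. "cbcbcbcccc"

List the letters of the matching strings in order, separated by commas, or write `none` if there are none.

A → no match
B → no match
C → match
D → match
E → match
F → match

C, D, E, F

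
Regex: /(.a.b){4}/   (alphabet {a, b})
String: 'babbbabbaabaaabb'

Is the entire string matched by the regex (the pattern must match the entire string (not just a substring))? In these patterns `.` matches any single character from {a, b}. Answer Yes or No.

No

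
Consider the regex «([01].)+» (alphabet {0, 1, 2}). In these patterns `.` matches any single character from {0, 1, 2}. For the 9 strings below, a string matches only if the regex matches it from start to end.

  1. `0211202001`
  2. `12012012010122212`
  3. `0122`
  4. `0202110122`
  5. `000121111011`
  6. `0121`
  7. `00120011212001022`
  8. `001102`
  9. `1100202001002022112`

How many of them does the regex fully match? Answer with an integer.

1

1 → no match
2 → no match
3 → no match
4 → no match
5 → no match
6 → no match
7 → no match
8 → match
9 → no match
Total matched: 1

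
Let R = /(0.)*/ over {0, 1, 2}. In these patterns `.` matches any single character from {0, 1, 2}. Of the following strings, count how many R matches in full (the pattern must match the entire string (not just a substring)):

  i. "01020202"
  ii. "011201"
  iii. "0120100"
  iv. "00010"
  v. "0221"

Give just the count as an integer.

i. "01020202" → match
ii. "011201" → no match
iii. "0120100" → no match
iv. "00010" → no match
v. "0221" → no match
Total matched: 1

1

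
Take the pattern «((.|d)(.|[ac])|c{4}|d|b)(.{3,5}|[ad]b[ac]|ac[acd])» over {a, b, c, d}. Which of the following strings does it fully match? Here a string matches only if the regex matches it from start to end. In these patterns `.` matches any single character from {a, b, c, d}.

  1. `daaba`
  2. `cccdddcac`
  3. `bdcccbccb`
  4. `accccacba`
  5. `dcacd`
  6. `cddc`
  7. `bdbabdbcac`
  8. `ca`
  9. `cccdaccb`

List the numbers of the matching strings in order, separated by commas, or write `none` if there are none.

1 → match
2 → no match
3 → no match
4 → no match
5 → match
6 → no match
7 → no match
8 → no match
9 → no match

1, 5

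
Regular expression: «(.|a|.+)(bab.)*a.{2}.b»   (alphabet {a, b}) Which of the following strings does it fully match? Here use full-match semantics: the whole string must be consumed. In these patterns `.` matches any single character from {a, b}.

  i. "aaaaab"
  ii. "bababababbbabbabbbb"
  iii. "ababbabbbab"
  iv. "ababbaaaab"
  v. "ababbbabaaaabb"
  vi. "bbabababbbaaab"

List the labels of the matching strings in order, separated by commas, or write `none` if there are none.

i. "aaaaab" → match
ii → match
iii. "ababbabbbab" → no match
iv. "ababbaaaab" → match
v → match
vi → no match

i, ii, iv, v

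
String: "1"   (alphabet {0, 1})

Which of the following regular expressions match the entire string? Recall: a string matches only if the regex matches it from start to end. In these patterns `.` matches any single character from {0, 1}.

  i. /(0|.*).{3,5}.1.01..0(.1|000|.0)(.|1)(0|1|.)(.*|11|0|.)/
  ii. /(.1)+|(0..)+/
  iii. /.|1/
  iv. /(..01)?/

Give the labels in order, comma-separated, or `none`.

i → no match
ii → no match
iii → match
iv → no match

iii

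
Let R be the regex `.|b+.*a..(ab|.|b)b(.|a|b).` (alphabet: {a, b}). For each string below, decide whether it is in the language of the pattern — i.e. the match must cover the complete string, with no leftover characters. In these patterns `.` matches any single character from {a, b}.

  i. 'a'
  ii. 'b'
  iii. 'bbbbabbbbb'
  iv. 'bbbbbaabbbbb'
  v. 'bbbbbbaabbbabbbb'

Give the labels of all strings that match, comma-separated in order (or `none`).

i → match
ii → match
iii → no match
iv → match
v → no match

i, ii, iv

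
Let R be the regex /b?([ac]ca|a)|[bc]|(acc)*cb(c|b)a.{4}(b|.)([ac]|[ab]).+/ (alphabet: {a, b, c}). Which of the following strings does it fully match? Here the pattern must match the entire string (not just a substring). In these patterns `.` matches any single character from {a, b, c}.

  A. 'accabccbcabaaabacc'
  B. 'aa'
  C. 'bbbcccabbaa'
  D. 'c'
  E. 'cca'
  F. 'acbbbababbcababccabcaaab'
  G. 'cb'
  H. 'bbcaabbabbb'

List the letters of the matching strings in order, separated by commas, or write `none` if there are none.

D, E

A → no match
B → no match
C → no match
D → match
E → match
F → no match
G → no match
H → no match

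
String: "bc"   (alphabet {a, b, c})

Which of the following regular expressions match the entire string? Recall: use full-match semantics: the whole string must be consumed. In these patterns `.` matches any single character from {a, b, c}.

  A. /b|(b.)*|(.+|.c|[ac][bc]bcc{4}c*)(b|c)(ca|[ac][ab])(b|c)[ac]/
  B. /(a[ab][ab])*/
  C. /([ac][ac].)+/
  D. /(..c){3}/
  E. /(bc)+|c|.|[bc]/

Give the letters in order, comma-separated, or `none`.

A, E

A → match
B → no match
C → no match
D → no match
E → match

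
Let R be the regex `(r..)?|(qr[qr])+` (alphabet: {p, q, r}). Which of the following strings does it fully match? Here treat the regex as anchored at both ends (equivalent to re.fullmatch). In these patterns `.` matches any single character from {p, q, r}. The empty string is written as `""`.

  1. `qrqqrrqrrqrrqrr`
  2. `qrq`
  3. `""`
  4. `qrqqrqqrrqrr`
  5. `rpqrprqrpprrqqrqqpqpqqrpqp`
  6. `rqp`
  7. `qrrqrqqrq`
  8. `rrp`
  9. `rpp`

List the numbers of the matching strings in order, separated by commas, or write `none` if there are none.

1, 2, 3, 4, 6, 7, 8, 9

1 → match
2 → match
3 → match
4 → match
5 → no match
6 → match
7 → match
8 → match
9 → match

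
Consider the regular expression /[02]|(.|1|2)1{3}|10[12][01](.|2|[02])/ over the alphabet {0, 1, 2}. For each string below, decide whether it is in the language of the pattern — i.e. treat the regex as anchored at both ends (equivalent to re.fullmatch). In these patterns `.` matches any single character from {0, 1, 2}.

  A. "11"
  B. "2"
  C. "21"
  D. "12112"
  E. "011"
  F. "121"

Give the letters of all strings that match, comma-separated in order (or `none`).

B

A → no match
B → match
C → no match
D → no match
E → no match
F → no match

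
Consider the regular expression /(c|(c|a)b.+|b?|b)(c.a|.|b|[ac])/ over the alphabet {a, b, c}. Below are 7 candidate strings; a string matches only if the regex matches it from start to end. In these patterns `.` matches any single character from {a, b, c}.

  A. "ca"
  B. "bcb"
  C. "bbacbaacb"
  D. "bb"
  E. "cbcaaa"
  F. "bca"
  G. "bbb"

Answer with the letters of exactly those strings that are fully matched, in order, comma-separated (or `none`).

A, D, E

A → match
B → no match
C → no match
D → match
E → match
F → no match
G → no match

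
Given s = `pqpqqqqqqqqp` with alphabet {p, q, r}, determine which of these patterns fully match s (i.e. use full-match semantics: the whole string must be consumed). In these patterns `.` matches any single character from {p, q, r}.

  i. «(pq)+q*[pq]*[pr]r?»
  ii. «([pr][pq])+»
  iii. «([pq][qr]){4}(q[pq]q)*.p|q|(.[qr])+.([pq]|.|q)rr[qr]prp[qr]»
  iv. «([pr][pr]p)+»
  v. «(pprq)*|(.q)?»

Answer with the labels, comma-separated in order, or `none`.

i → match
ii → no match
iii → no match
iv → no match
v → no match

i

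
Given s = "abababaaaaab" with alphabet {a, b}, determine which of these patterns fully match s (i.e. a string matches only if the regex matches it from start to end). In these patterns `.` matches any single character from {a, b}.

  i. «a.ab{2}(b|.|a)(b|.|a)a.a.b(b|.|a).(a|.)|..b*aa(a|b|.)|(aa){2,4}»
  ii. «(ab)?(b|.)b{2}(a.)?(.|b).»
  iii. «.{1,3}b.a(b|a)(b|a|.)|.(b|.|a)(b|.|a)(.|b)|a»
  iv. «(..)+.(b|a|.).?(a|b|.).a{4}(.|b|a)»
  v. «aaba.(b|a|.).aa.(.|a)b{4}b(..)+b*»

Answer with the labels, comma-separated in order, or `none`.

i → no match
ii → no match
iii → no match
iv → match
v → no match — must start with "aaba"

iv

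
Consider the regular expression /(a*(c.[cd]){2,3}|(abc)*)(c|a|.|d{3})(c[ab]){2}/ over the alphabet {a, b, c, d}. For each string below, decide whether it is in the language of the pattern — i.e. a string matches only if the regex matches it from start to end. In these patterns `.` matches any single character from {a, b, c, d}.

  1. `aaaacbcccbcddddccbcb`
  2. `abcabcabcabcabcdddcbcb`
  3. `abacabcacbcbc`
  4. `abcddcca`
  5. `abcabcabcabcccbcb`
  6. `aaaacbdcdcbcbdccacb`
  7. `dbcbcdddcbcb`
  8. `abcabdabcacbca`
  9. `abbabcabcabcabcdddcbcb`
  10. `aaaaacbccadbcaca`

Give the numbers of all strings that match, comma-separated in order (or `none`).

2, 5, 10

1 → no match
2 → match
3 → no match
4. `abcddcca` → no match
5 → match
6 → no match
7. `dbcbcdddcbcb` → no match
8 → no match
9 → no match
10 → match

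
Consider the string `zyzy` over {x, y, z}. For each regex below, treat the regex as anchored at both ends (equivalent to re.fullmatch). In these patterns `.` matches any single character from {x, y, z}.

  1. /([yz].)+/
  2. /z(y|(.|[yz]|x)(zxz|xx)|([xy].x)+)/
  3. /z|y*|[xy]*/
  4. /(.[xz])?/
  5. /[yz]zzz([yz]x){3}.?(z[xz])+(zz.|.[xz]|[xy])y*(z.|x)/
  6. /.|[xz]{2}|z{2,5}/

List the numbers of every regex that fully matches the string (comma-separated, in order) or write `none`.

1 → match
2 → no match
3 → no match
4 → no match
5 → no match
6 → no match

1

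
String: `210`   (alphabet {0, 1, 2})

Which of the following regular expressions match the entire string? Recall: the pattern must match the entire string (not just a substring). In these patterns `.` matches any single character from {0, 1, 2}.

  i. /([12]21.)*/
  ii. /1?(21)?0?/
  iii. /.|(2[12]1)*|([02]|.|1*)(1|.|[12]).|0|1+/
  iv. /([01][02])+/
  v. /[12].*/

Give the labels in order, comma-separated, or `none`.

ii, iii, v

i → no match
ii → match
iii → match
iv → no match
v → match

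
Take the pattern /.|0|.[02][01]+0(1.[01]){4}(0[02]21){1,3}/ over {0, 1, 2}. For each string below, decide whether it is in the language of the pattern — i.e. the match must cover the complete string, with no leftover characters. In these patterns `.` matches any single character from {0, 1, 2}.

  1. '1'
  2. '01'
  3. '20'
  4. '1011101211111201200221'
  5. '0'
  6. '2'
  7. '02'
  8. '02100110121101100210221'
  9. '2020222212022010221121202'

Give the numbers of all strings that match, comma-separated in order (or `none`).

1 → match
2 → no match
3 → no match
4 → match
5 → match
6 → match
7 → no match
8 → no match
9 → no match

1, 4, 5, 6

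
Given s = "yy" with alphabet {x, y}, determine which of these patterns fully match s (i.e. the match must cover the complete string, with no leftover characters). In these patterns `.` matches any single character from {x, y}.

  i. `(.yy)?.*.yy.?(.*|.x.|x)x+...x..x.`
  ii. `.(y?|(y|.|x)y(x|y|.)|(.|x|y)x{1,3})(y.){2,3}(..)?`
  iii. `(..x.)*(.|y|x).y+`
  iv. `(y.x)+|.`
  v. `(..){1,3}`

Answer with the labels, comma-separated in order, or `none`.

v

i → no match
ii → no match
iii → no match
iv → no match
v → match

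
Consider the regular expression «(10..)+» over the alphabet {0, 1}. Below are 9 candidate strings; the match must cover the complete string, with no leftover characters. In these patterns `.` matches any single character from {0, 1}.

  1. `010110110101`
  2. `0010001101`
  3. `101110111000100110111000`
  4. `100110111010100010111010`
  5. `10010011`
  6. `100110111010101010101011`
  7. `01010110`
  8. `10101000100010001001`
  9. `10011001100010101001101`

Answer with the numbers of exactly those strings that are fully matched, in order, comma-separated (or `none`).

1 → no match — must start with `10`
2 → no match — must start with `10`
3 → match
4 → match
5 → no match
6 → match
7 → no match — must start with `10`
8 → match
9 → no match

3, 4, 6, 8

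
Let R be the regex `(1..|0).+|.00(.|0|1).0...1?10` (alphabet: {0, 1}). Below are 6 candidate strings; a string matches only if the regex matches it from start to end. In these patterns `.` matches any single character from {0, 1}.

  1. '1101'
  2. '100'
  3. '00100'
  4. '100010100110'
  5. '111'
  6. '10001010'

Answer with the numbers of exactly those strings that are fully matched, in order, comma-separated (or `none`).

1 → match
2 → no match
3 → match
4 → match
5 → no match
6 → match

1, 3, 4, 6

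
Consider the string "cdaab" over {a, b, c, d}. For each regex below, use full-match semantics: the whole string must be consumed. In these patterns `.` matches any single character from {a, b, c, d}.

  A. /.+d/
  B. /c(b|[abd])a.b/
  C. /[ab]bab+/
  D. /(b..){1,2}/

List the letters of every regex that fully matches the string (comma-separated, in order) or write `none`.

B

A → no match — must end with "d"
B → match
C → no match
D → no match — must start with "b"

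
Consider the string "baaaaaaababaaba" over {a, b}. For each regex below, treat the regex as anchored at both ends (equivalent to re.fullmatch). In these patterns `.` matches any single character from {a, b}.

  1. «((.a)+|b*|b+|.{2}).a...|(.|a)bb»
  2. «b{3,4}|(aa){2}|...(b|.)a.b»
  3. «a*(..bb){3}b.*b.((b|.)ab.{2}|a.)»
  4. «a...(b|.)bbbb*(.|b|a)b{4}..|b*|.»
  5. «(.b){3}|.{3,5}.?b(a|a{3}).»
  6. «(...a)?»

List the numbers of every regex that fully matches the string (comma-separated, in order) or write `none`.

1 → match
2 → no match
3 → no match
4 → no match
5 → no match
6 → no match

1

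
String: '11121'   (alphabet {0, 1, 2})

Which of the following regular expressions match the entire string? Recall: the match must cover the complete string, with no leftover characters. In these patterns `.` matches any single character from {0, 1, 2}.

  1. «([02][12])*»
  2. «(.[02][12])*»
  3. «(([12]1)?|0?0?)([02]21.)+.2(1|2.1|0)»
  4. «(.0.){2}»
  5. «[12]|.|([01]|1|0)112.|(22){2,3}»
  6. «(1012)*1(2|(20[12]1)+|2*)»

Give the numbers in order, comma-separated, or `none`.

1 → no match
2 → no match
3 → no match
4 → no match
5 → match
6 → no match

5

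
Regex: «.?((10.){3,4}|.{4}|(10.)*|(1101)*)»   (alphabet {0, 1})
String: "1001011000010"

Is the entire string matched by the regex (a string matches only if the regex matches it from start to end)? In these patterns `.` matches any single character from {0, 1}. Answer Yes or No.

No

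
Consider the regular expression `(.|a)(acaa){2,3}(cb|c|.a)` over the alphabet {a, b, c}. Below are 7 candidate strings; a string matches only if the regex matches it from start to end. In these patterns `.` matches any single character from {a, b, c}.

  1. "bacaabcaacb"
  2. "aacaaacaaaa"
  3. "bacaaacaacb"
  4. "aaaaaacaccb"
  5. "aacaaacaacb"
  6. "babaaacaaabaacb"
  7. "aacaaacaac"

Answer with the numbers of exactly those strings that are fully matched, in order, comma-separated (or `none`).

2, 3, 5, 7

1 → no match
2 → match
3 → match
4 → no match
5 → match
6 → no match
7 → match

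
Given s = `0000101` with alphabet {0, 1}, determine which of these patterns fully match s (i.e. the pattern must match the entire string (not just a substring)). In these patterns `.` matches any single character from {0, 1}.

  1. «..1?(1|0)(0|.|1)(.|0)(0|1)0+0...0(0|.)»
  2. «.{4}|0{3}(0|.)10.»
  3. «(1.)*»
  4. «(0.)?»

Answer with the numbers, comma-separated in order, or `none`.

2

1 → no match
2 → match
3 → no match
4 → no match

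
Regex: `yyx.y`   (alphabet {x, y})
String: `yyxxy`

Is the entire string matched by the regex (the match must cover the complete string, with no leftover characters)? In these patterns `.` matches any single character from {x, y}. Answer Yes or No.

Yes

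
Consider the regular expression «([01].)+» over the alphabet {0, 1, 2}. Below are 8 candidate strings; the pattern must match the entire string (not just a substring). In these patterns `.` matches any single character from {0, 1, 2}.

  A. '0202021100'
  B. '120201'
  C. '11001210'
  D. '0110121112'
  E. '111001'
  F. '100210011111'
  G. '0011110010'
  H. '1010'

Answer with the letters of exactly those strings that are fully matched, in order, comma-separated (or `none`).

A → match
B → match
C → match
D → match
E → match
F → match
G → match
H → match

A, B, C, D, E, F, G, H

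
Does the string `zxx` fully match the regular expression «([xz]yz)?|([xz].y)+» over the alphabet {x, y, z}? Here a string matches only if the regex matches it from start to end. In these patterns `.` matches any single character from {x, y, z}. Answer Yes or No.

No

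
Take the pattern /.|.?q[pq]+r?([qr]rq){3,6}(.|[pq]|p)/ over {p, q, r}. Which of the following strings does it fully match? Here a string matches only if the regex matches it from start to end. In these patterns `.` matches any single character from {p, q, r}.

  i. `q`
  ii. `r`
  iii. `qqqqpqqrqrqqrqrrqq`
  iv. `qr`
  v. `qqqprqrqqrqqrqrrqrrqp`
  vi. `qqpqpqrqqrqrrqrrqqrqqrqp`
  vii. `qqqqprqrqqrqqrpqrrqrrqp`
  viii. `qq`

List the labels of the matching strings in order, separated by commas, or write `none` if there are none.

i → match
ii → match
iii → match
iv → no match
v → match
vi → match
vii → no match
viii → no match

i, ii, iii, v, vi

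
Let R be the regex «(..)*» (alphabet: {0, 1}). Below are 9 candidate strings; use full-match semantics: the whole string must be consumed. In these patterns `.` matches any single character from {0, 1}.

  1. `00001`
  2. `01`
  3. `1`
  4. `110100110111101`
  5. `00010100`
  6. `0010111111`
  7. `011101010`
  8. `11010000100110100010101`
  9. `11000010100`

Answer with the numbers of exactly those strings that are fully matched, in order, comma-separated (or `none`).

1 → no match
2 → match
3 → no match
4 → no match
5 → match
6 → match
7 → no match
8 → no match
9 → no match

2, 5, 6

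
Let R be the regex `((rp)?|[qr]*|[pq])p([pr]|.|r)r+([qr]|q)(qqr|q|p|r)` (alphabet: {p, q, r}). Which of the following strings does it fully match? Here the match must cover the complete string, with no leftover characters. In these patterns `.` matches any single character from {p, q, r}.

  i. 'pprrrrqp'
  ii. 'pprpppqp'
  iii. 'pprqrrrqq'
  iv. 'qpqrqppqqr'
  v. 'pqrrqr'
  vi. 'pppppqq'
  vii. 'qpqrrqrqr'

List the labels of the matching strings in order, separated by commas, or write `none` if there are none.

i, v

i → match
ii → no match
iii → no match
iv → no match
v → match
vi → no match
vii → no match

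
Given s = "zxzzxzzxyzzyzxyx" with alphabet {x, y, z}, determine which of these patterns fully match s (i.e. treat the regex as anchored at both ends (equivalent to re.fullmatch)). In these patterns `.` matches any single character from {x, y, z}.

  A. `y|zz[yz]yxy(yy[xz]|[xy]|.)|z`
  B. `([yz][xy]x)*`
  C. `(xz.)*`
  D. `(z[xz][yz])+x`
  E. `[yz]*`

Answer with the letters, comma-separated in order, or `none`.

A → no match
B → no match
C → no match
D → match
E → no match

D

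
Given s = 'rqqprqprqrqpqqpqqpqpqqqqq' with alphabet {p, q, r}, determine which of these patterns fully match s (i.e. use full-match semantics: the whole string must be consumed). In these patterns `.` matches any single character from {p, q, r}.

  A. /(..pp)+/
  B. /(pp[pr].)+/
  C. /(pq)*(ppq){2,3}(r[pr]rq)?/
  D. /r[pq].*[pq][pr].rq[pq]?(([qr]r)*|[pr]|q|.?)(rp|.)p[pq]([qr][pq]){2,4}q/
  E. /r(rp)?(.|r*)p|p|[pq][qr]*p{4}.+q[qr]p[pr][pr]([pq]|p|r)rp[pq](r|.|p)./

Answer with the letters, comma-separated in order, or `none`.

D

A → no match — must end with 'pp'
B → no match — must start with 'pp'
C → no match
D → match
E → no match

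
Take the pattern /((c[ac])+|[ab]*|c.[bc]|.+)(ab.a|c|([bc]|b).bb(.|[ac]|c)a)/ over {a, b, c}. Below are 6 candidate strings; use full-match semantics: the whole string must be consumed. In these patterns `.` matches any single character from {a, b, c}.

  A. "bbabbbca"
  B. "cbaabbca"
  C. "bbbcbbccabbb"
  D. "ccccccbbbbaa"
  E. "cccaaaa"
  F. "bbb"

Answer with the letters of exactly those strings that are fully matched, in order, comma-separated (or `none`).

A → no match
B → no match
C → no match
D → match
E → no match
F → no match

D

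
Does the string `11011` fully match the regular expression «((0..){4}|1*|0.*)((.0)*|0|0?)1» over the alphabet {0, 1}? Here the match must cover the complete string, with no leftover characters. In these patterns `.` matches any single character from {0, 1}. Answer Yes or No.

No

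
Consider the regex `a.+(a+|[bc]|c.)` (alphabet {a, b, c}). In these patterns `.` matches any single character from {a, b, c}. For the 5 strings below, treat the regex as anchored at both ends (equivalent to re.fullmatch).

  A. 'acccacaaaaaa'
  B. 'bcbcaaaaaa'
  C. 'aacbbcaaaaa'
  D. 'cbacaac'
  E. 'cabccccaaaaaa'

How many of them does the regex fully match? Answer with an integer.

2

A → match
B → no match — must start with 'a'
C → match
D → no match — must start with 'a'
E → no match — must start with 'a'
Total matched: 2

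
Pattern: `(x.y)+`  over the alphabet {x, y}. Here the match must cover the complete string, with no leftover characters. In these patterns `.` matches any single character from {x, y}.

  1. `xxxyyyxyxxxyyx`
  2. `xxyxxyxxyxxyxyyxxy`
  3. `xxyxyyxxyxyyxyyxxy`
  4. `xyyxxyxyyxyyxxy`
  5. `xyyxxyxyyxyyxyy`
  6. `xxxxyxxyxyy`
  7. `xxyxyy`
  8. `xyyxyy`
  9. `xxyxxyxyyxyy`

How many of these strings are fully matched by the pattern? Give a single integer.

1 → no match — must end with `y`
2 → match
3 → match
4 → match
5 → match
6 → no match
7 → match
8 → match
9 → match
Total matched: 7

7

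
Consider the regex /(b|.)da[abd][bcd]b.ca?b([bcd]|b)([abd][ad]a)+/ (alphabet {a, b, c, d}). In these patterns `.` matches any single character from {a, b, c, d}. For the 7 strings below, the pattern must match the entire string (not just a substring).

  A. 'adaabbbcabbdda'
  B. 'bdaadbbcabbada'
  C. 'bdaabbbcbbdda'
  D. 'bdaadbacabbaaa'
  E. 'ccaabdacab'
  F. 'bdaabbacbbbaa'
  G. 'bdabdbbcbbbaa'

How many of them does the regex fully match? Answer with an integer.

A → match
B → match
C → match
D → match
E. 'ccaabdacab' → no match — must end with 'a'
F → match
G → match
Total matched: 6

6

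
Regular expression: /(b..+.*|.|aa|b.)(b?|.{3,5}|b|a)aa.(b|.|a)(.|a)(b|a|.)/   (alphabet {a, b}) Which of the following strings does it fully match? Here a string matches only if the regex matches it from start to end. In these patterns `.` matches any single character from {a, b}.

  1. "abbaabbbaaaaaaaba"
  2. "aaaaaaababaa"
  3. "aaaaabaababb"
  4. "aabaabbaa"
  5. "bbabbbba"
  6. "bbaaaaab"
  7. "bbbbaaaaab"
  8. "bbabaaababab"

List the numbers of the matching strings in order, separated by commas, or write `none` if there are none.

1 → no match
2 → no match
3 → match
4 → match
5 → no match
6 → match
7 → match
8 → no match

3, 4, 6, 7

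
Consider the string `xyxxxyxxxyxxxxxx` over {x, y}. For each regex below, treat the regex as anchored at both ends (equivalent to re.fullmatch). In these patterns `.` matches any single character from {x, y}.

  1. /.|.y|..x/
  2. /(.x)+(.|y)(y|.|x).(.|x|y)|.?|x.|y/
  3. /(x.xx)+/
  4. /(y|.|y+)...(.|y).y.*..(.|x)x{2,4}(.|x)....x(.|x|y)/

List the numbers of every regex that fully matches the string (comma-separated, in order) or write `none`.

1 → no match
2 → no match
3 → match
4 → no match

3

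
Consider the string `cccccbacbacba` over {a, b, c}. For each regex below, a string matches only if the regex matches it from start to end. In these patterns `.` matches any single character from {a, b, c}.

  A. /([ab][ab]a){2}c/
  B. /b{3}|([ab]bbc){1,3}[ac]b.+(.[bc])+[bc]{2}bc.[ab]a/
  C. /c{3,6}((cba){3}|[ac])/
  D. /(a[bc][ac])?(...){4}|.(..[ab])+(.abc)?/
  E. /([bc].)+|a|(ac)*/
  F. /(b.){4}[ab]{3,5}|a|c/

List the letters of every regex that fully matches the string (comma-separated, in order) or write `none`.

A → no match — must end with `ac`
B → no match
C → match
D → no match
E → no match
F → no match

C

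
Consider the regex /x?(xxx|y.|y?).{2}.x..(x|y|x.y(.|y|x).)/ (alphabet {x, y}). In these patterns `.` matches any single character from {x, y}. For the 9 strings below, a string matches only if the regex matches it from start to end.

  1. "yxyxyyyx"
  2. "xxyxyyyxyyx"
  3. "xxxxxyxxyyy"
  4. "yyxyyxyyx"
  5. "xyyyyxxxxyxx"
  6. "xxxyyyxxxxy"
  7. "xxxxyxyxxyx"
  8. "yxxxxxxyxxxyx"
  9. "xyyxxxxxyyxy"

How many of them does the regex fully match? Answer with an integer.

4

1 → no match
2 → no match
3 → match
4 → match
5 → no match
6 → no match
7 → match
8 → no match
9 → match
Total matched: 4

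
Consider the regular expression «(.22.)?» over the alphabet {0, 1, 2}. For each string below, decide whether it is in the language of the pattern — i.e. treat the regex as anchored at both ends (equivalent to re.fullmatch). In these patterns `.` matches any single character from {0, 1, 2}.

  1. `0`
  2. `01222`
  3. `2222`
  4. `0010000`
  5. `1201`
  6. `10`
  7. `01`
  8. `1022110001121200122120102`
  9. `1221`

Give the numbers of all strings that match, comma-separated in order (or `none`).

1 → no match
2 → no match
3 → match
4 → no match
5 → no match
6 → no match
7 → no match
8 → no match
9 → match

3, 9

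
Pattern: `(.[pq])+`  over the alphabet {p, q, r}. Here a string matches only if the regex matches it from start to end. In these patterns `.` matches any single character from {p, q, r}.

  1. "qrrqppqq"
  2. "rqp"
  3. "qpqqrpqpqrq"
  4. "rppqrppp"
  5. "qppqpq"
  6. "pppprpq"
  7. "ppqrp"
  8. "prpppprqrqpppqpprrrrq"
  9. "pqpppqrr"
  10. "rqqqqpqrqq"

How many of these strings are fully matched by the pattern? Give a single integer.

1 → no match
2 → no match
3 → no match
4 → match
5 → match
6 → no match
7 → no match
8 → no match
9 → no match
10 → no match
Total matched: 2

2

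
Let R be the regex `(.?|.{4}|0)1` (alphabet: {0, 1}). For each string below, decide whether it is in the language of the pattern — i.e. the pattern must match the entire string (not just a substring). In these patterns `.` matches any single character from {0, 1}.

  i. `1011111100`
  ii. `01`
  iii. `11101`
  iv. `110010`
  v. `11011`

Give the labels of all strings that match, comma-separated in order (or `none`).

ii, iii, v

i → no match — must end with `1`
ii → match
iii → match
iv → no match — must end with `1`
v → match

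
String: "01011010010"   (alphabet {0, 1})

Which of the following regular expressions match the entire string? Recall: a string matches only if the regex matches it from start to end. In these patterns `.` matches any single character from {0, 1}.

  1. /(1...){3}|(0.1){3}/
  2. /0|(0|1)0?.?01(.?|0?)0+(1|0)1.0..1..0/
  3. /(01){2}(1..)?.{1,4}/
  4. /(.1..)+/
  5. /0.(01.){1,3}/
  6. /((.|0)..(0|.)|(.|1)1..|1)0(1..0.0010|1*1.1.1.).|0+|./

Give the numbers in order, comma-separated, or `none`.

1 → no match
2 → no match
3 → match
4 → no match
5 → match
6 → no match

3, 5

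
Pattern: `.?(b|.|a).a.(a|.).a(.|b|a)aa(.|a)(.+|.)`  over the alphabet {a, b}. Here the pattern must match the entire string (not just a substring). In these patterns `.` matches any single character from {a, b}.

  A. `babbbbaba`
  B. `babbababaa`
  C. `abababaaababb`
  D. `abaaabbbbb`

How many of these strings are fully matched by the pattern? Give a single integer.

0

A → no match
B → no match
C → no match
D → no match
Total matched: 0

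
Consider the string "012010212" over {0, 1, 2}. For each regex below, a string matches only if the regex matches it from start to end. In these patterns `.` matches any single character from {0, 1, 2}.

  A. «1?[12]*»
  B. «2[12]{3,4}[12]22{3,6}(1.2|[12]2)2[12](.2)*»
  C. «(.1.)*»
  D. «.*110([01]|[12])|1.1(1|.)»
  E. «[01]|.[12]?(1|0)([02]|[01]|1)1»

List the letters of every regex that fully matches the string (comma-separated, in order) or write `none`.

A → no match
B → no match — must start with "2"
C → match
D → no match
E → no match

C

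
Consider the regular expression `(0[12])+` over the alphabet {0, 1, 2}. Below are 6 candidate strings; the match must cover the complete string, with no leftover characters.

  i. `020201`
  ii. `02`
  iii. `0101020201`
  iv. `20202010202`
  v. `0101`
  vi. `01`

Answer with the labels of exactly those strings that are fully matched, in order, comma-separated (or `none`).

i → match
ii → match
iii → match
iv → no match — must start with `0`
v → match
vi → match

i, ii, iii, v, vi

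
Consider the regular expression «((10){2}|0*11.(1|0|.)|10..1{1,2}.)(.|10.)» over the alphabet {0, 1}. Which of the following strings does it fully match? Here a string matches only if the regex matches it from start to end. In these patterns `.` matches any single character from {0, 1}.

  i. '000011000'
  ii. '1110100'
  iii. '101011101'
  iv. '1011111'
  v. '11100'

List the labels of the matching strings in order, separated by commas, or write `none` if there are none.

i, ii, iii, iv, v

i → match
ii → match
iii → match
iv → match
v → match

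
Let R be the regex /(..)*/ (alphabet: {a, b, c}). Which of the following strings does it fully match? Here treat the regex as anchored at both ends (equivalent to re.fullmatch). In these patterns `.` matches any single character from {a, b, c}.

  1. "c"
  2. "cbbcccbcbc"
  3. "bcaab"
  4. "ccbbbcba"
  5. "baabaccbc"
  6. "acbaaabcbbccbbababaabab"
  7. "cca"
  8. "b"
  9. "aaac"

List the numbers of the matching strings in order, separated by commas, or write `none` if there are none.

2, 4, 9

1 → no match
2 → match
3 → no match
4 → match
5 → no match
6 → no match
7 → no match
8 → no match
9 → match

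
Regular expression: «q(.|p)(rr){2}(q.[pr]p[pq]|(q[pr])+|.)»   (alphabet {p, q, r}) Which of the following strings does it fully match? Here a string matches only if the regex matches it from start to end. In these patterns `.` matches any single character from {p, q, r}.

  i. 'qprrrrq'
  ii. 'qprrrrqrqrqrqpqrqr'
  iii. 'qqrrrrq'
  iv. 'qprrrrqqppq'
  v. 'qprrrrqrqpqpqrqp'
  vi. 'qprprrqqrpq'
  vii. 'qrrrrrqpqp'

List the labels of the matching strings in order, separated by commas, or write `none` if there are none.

i → match
ii → match
iii → match
iv → match
v → match
vi → no match
vii → match

i, ii, iii, iv, v, vii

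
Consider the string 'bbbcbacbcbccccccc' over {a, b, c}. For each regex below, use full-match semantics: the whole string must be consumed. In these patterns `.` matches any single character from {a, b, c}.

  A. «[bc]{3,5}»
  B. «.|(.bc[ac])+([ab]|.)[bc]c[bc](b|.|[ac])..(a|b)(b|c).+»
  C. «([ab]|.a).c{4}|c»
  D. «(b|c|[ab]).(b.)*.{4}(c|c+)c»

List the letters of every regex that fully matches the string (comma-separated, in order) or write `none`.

D

A → no match
B → no match
C → no match
D → match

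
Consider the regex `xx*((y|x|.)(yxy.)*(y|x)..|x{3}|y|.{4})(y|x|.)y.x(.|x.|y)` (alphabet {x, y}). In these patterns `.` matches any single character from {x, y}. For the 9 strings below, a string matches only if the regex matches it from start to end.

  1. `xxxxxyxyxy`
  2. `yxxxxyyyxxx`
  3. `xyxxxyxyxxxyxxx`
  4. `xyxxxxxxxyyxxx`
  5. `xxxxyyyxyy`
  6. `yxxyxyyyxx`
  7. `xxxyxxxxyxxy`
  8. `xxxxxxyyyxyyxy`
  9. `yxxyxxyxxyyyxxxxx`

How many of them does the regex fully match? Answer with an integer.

1. `xxxxxyxyxy` → no match
2. `yxxxxyyyxxx` → no match — must start with `x`
3 → no match
4 → no match
5. `xxxxyyyxyy` → no match
6. `yxxyxyyyxx` → no match — must start with `x`
7. `xxxyxxxxyxxy` → match
8 → match
9 → no match — must start with `x`
Total matched: 2

2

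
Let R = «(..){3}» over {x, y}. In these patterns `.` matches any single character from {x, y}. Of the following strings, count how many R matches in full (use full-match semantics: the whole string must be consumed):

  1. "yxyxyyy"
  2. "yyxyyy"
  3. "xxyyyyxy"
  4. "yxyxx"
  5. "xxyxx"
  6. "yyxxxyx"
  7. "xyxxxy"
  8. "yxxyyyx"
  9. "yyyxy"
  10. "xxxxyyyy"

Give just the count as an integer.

2

1 → no match
2 → match
3 → no match
4 → no match
5 → no match
6 → no match
7 → match
8 → no match
9 → no match
10 → no match
Total matched: 2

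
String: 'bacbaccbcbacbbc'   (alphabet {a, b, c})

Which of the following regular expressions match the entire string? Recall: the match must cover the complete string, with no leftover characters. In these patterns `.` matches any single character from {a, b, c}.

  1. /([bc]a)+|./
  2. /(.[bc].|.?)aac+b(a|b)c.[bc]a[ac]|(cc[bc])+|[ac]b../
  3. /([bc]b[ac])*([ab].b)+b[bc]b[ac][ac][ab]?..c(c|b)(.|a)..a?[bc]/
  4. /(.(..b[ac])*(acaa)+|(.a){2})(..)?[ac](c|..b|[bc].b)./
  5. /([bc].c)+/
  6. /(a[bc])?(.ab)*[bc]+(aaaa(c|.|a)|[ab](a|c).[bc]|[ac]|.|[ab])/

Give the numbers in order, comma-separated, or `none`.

1 → no match
2 → no match
3 → no match
4 → no match
5 → match
6 → no match

5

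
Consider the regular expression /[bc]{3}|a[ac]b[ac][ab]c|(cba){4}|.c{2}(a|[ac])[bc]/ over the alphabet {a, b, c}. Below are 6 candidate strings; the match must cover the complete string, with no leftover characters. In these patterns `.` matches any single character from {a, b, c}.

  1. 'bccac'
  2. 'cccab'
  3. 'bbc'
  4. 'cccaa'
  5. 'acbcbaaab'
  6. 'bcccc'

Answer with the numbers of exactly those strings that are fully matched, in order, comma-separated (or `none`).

1 → match
2 → match
3 → match
4 → no match
5 → no match
6 → match

1, 2, 3, 6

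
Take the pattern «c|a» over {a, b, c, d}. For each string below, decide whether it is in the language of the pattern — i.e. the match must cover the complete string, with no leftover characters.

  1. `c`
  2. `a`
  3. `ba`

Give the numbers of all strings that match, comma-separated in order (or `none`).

1 → match
2 → match
3 → no match

1, 2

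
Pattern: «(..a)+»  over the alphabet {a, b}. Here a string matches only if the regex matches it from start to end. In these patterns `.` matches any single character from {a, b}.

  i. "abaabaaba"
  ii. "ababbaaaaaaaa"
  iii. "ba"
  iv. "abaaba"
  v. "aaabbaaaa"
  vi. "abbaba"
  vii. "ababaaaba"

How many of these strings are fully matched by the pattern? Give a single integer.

4

i → match
ii → no match
iii → no match
iv → match
v → match
vi → no match
vii → match
Total matched: 4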